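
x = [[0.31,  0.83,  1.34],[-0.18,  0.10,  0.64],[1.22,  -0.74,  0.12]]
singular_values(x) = [1.71, 1.43, 0.34]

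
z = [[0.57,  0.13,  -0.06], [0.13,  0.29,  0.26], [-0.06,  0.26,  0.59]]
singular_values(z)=[0.74, 0.61, 0.1]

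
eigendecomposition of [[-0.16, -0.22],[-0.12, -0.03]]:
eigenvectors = [[-0.89,0.68], [-0.45,-0.74]]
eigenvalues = [-0.27, 0.08]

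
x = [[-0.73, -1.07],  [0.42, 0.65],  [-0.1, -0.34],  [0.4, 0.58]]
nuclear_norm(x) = 1.81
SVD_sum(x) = [[-0.71, -1.08], [0.43, 0.65], [-0.19, -0.28], [0.39, 0.59]] + [[-0.02, 0.01], [-0.01, 0.00], [0.09, -0.06], [0.01, -0.01]]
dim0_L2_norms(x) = [0.94, 1.42]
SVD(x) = [[-0.76, -0.21], [0.46, -0.06], [-0.2, 0.97], [0.41, 0.15]] @ diag([1.6991975941627286, 0.10689965384226446]) @ [[0.55, 0.84], [0.84, -0.55]]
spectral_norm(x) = 1.70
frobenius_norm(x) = 1.70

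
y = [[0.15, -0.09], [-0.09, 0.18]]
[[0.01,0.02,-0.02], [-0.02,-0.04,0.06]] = y @ [[-0.02, -0.04, 0.06], [-0.11, -0.24, 0.36]]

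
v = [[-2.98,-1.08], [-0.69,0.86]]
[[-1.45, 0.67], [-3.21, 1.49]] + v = [[-4.43, -0.41],[-3.90, 2.35]]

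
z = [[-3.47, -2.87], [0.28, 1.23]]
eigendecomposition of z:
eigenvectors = [[-1.0, 0.54], [0.06, -0.84]]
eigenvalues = [-3.29, 1.05]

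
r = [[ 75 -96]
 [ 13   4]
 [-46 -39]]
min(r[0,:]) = -96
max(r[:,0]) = 75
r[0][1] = -96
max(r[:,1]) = 4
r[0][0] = 75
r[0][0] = 75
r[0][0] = 75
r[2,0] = -46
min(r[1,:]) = 4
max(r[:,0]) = 75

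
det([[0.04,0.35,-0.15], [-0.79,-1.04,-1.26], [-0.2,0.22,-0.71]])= -0.010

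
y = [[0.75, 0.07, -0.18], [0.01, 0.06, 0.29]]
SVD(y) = [[-1.0,0.08],[0.08,1.0]] @ diag([0.7765203249633019, 0.29088861256310483]) @ [[-0.96, -0.08, 0.26],[0.24, 0.22, 0.95]]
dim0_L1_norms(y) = [0.76, 0.13, 0.47]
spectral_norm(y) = 0.78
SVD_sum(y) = [[0.74, 0.06, -0.2],[-0.06, -0.01, 0.02]] + [[0.01, 0.01, 0.02], [0.07, 0.07, 0.27]]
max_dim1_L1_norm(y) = 1.0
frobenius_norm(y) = 0.83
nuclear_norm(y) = 1.07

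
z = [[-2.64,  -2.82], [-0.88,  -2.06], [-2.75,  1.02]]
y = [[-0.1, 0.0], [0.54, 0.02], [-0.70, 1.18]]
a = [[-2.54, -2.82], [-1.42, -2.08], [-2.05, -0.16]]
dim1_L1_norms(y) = [0.1, 0.56, 1.88]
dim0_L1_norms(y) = [1.34, 1.2]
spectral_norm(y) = 1.40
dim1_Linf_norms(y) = [0.1, 0.54, 1.18]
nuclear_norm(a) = 6.22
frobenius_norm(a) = 5.00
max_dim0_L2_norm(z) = 3.91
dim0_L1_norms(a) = [6.01, 5.06]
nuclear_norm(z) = 7.34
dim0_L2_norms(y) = [0.89, 1.18]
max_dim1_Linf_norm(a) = 2.82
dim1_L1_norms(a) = [5.36, 3.5, 2.21]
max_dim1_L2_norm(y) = 1.37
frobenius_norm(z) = 5.34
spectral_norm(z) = 4.56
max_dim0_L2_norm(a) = 3.56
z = y + a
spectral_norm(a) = 4.79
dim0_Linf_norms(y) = [0.7, 1.18]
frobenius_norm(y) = 1.48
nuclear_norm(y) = 1.87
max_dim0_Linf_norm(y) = 1.18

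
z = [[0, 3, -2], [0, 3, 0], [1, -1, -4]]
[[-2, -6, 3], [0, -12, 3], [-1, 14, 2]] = z @ [[3, -2, 3], [0, -4, 1], [1, -3, 0]]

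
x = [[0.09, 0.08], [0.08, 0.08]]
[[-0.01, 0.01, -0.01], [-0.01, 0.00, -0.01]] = x @ [[-0.09, 0.14, -0.02], [-0.03, -0.09, -0.11]]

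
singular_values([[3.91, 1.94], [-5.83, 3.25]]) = [7.26, 3.31]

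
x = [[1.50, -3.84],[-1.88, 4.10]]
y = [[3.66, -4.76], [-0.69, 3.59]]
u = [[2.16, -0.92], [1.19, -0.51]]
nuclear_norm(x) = 6.28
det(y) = 9.86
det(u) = -0.01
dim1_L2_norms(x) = [4.12, 4.51]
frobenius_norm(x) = 6.11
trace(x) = 5.60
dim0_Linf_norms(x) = [1.88, 4.1]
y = x + u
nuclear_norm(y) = 8.31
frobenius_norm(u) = 2.68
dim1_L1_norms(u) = [3.08, 1.7]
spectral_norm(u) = 2.68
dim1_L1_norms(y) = [8.42, 4.28]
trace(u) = 1.65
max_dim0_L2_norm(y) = 5.96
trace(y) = 7.25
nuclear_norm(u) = 2.68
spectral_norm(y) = 6.88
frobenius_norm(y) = 7.03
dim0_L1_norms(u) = [3.35, 1.43]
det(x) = -1.07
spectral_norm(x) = 6.11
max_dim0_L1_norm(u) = 3.35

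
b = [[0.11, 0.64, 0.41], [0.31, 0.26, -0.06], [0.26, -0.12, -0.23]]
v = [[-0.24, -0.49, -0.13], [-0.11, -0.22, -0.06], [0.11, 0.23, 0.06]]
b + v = [[-0.13, 0.15, 0.28], [0.2, 0.04, -0.12], [0.37, 0.11, -0.17]]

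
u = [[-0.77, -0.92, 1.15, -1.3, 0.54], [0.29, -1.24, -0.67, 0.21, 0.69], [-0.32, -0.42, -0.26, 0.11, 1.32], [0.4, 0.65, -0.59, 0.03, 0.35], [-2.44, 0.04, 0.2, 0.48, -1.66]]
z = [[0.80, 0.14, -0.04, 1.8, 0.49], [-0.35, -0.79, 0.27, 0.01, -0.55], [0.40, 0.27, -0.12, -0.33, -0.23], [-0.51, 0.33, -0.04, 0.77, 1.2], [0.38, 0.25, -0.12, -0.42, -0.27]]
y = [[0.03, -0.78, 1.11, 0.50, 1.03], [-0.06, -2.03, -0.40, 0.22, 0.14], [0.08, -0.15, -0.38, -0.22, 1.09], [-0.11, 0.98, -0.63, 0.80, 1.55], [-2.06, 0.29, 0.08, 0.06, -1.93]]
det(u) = -4.21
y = u + z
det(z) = -0.00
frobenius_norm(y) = 4.62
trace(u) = -3.90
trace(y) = -3.51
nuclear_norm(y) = 9.19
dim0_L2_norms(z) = [1.15, 0.94, 0.32, 2.03, 1.45]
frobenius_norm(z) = 2.92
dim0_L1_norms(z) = [2.44, 1.78, 0.59, 3.33, 2.74]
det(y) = 9.29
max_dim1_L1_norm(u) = 4.82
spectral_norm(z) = 2.35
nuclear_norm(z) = 4.81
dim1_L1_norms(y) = [3.45, 2.85, 1.92, 4.07, 4.42]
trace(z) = 0.39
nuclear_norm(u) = 8.50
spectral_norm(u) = 3.20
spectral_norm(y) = 3.31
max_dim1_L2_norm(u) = 3.0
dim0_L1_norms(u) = [4.22, 3.27, 2.87, 2.13, 4.56]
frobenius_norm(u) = 4.41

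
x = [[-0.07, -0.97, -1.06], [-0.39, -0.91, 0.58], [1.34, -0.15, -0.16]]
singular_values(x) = [1.48, 1.45, 0.96]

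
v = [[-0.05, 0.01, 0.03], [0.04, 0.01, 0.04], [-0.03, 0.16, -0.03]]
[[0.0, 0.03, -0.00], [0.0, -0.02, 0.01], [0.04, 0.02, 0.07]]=v @ [[0.01, -0.62, 0.13], [0.27, 0.04, 0.47], [-0.07, 0.0, -0.07]]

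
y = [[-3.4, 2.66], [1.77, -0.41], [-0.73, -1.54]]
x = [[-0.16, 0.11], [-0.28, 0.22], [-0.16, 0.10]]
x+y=[[-3.56,2.77], [1.49,-0.19], [-0.89,-1.44]]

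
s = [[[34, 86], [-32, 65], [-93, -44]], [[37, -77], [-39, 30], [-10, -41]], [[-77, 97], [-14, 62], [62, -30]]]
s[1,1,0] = -39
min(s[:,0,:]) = -77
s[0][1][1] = 65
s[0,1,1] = 65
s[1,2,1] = -41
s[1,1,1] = 30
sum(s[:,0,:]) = 100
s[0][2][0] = -93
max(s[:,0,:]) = 97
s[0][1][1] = 65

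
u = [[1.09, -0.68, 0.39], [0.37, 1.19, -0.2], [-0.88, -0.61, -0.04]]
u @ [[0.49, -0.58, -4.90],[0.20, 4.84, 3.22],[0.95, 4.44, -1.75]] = [[0.77, -2.19, -8.21],  [0.23, 4.66, 2.37],  [-0.59, -2.62, 2.42]]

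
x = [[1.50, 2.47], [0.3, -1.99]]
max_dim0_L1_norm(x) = 4.46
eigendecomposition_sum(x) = [[1.61, 1.08],[0.13, 0.09]] + [[-0.11, 1.39],[0.17, -2.08]]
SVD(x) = [[-0.85, 0.53], [0.53, 0.85]] @ diag([3.3401526729318314, 1.1155178714419332]) @ [[-0.33, -0.94], [0.94, -0.33]]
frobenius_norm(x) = 3.52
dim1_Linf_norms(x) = [2.47, 1.99]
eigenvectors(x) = [[1.00,-0.56],  [0.08,0.83]]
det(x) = -3.73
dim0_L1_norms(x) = [1.8, 4.46]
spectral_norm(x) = 3.34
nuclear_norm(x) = 4.46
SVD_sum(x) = [[0.94, 2.67], [-0.59, -1.68]] + [[0.56,-0.2], [0.89,-0.31]]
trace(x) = -0.49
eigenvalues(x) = [1.7, -2.19]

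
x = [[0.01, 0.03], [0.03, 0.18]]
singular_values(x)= [0.19, 0.0]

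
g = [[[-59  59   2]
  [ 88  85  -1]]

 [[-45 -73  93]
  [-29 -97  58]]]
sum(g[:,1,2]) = 57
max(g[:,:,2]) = 93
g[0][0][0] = -59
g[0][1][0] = 88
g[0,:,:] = [[-59, 59, 2], [88, 85, -1]]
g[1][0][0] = -45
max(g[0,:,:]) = 88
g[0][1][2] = -1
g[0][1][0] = 88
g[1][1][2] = 58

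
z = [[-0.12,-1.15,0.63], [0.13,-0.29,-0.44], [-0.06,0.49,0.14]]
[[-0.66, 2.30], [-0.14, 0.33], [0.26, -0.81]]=z @ [[1.78, -0.37],[0.62, -1.79],[0.43, 0.31]]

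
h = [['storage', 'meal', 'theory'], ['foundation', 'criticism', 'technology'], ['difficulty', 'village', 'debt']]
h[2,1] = 'village'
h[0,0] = 'storage'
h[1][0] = 'foundation'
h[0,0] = 'storage'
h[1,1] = 'criticism'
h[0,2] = 'theory'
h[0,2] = 'theory'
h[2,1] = 'village'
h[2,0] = 'difficulty'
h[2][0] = 'difficulty'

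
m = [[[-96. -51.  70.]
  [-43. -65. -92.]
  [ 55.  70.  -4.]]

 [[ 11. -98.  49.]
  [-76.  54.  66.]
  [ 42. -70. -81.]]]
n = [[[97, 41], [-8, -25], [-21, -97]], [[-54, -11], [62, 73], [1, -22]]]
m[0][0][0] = -96.0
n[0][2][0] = -21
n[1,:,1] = [-11, 73, -22]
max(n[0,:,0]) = 97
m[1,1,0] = -76.0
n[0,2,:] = [-21, -97]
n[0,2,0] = -21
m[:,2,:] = [[55.0, 70.0, -4.0], [42.0, -70.0, -81.0]]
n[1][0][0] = -54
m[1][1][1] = 54.0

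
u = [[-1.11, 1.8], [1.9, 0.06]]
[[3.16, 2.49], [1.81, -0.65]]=u@ [[0.88, -0.38], [2.3, 1.15]]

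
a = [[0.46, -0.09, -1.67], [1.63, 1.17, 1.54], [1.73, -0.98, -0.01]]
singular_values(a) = [2.77, 2.11, 1.11]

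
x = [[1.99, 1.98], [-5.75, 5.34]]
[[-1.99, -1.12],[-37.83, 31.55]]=x @ [[2.92, -3.11], [-3.94, 2.56]]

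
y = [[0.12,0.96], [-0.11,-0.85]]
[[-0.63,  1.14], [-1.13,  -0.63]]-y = [[-0.75, 0.18], [-1.02, 0.22]]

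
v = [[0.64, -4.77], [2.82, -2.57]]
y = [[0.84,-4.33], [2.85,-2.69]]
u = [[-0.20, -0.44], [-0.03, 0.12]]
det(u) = -0.04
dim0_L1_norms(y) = [3.69, 7.02]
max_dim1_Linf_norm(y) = 4.33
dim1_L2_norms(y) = [4.41, 3.92]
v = y + u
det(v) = 11.81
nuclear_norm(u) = 0.57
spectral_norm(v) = 5.79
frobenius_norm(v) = 6.14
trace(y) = -1.85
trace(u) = -0.08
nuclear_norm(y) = 7.41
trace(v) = -1.93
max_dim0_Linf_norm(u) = 0.44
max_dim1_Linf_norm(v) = 4.77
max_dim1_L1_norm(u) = 0.64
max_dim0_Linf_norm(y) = 4.33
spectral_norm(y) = 5.62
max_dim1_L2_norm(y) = 4.41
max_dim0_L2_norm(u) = 0.46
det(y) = 10.08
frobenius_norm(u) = 0.50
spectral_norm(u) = 0.49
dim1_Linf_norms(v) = [4.77, 2.82]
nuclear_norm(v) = 7.83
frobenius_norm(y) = 5.90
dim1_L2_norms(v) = [4.81, 3.82]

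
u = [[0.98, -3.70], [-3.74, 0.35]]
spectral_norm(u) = 4.40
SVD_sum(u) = [[2.38,-2.13], [-2.26,2.01]] + [[-1.4,-1.57], [-1.48,-1.66]]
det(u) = -13.50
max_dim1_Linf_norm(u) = 3.74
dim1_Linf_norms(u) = [3.7, 3.74]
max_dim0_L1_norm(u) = 4.72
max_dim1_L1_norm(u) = 4.68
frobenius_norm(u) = 5.36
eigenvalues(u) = [4.4, -3.07]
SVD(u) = [[-0.73,0.69], [0.69,0.73]] @ diag([4.398613555869387, 3.0680121880660907]) @ [[-0.75, 0.67], [-0.67, -0.75]]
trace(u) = 1.33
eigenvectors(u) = [[0.73, 0.67], [-0.68, 0.74]]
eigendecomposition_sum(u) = [[2.38, -2.18], [-2.2, 2.01]] + [[-1.4, -1.52], [-1.54, -1.66]]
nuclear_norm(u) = 7.47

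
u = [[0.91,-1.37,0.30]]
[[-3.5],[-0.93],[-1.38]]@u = [[-3.18, 4.8, -1.05],[-0.85, 1.27, -0.28],[-1.26, 1.89, -0.41]]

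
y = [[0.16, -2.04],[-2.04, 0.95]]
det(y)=-4.010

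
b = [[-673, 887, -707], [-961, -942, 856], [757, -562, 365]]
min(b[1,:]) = -961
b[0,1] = 887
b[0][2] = -707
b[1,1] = -942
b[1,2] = 856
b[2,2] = 365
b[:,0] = [-673, -961, 757]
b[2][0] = 757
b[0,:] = [-673, 887, -707]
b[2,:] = [757, -562, 365]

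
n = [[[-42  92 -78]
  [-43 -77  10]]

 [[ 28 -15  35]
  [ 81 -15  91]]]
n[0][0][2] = -78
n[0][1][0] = -43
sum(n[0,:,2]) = -68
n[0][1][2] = 10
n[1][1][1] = -15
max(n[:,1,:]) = 91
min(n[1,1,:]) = -15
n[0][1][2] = 10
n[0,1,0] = -43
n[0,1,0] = -43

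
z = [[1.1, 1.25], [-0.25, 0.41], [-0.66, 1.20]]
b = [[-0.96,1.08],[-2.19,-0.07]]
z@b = [[-3.79, 1.10], [-0.66, -0.3], [-1.99, -0.8]]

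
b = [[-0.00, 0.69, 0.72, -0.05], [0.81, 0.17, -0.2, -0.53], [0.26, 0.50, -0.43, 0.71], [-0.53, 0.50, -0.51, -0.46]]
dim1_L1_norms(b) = [1.46, 1.71, 1.9, 2.0]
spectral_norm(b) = 1.01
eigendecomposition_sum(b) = [[0.46+0.00j, 0.45-0.00j, (0.2-0j), (-0.08-0j)], [(0.45+0j), 0.44-0.00j, 0.19-0.00j, (-0.08-0j)], [(0.2+0j), (0.2-0j), 0.09-0.00j, (-0.04-0j)], [-0.08-0.00j, (-0.08+0j), (-0.04+0j), 0.01+0.00j]] + [[-0.41+0.00j, 0.21-0.00j, 0.34-0.00j, (-0.28-0j)], [0.22-0.00j, -0.11+0.00j, -0.18+0.00j, 0.15+0.00j], [(0.34-0j), (-0.18+0j), -0.29+0.00j, (0.23+0j)], [(-0.28+0j), 0.15-0.00j, 0.23-0.00j, (-0.19-0j)]] + [[(-0.02+0.06j), (0.01-0.12j), 0.09+0.11j, 0.16-0.05j], [0.07-0.10j, (-0.08+0.21j), (-0.11-0.24j), -0.30+0.01j], [(-0.14+0.02j), 0.24-0.11j, (-0.11+0.29j), 0.26+0.24j], [(-0.08-0.14j), (0.22+0.2j), (-0.35+0.01j), -0.14+0.37j]] + [[(-0.02-0.06j), (0.01+0.12j), 0.09-0.11j, (0.16+0.05j)], [(0.07+0.1j), (-0.08-0.21j), -0.11+0.24j, (-0.3-0.01j)], [(-0.14-0.02j), 0.24+0.11j, -0.11-0.29j, 0.26-0.24j], [(-0.08+0.14j), (0.22-0.2j), (-0.35-0.01j), -0.14-0.37j]]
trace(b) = -0.72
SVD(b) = [[0.01, -0.1, 0.27, -0.96], [0.57, 0.74, 0.35, 0.02], [0.72, -0.25, -0.64, -0.15], [0.4, -0.62, 0.63, 0.25]] @ diag([1.0067609265679802, 1.0014515161499864, 0.9994227888247195, 0.9983893963352662]) @ [[0.44, 0.66, -0.62, 0.02], [0.86, -0.38, 0.20, -0.28], [-0.22, 0.24, 0.08, -0.94], [-0.15, -0.61, -0.76, -0.18]]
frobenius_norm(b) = 2.00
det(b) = -1.01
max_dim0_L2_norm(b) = 1.0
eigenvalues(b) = [(1+0j), (-1+0j), (-0.36+0.93j), (-0.36-0.93j)]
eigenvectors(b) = [[0.68+0.00j, (0.64+0j), (-0.16-0.2j), -0.16+0.20j],  [(0.66+0j), -0.34+0.00j, 0.18+0.44j, 0.18-0.44j],  [0.29+0.00j, -0.54+0.00j, (0.21-0.52j), (0.21+0.52j)],  [-0.12+0.00j, 0.43+0.00j, (0.63+0j), 0.63-0.00j]]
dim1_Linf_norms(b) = [0.72, 0.81, 0.71, 0.53]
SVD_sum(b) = [[0.00, 0.01, -0.00, 0.00], [0.25, 0.38, -0.36, 0.01], [0.31, 0.47, -0.44, 0.02], [0.17, 0.26, -0.25, 0.01]] + [[-0.09, 0.04, -0.02, 0.03], [0.64, -0.28, 0.15, -0.21], [-0.21, 0.09, -0.05, 0.07], [-0.53, 0.23, -0.12, 0.17]] + [[-0.06, 0.07, 0.02, -0.25], [-0.08, 0.09, 0.03, -0.33], [0.14, -0.16, -0.05, 0.60], [-0.14, 0.15, 0.05, -0.6]] + [[0.14, 0.58, 0.73, 0.18],[-0.0, -0.01, -0.02, -0.0],[0.02, 0.09, 0.11, 0.03],[-0.04, -0.15, -0.19, -0.05]]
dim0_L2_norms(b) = [1.0, 1.0, 1.0, 1.0]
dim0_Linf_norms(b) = [0.81, 0.69, 0.72, 0.71]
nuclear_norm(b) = 4.01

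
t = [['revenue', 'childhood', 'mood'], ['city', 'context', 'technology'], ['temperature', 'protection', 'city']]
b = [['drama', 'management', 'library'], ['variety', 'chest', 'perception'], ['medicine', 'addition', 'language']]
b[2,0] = 'medicine'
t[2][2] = 'city'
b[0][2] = 'library'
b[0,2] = 'library'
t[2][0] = 'temperature'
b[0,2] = 'library'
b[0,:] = ['drama', 'management', 'library']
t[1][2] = 'technology'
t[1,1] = 'context'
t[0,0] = 'revenue'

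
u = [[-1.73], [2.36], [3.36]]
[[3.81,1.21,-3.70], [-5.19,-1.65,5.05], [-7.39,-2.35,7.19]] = u @ [[-2.2, -0.7, 2.14]]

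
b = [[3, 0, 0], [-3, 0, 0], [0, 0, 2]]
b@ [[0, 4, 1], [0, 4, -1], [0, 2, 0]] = [[0, 12, 3], [0, -12, -3], [0, 4, 0]]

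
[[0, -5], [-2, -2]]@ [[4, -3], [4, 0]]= [[-20, 0], [-16, 6]]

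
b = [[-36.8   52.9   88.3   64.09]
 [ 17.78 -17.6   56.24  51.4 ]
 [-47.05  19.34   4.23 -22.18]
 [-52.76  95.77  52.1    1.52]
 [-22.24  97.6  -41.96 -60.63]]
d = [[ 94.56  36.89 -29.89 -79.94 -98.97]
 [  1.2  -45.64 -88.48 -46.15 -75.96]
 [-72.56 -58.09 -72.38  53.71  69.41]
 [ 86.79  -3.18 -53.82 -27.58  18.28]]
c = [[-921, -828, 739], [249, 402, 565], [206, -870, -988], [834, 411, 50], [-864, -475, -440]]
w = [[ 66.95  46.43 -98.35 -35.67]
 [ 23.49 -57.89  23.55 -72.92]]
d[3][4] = 18.28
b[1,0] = 17.78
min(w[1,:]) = -72.92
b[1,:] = [17.78, -17.6, 56.24, 51.4]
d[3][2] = -53.82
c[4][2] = -440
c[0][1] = -828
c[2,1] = -870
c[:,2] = [739, 565, -988, 50, -440]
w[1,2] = 23.55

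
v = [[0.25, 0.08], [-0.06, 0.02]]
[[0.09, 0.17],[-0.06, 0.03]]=v @[[0.69,0.07], [-1.0,1.85]]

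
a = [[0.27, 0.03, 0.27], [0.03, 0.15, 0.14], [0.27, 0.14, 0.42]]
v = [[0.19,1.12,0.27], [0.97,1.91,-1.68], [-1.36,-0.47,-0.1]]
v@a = [[0.16, 0.21, 0.32],[-0.13, 0.08, -0.18],[-0.41, -0.13, -0.48]]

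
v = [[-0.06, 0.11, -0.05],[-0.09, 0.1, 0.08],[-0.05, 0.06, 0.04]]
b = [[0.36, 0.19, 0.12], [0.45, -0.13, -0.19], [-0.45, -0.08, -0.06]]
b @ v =[[-0.04,0.07,0.0],[-0.01,0.03,-0.04],[0.04,-0.06,0.01]]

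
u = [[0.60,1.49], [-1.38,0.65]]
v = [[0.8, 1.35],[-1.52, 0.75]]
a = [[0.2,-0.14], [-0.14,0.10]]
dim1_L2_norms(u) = [1.61, 1.53]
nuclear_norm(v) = 3.26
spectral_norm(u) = 1.63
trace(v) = 1.55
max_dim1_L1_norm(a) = 0.34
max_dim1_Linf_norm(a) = 0.2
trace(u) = 1.25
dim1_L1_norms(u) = [2.09, 2.03]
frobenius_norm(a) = 0.30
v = u + a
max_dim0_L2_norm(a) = 0.24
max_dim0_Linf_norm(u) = 1.49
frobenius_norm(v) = 2.31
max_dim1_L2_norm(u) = 1.61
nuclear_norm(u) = 3.13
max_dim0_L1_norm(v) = 2.32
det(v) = 2.65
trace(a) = 0.30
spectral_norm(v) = 1.72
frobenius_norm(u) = 2.22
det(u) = 2.45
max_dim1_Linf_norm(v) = 1.52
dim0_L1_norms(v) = [2.32, 2.1]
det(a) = 0.00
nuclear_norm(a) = 0.30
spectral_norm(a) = 0.30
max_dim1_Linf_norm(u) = 1.49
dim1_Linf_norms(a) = [0.2, 0.14]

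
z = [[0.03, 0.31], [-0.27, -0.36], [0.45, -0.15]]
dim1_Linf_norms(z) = [0.31, 0.36, 0.45]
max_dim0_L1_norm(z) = 0.82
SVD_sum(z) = [[0.17, 0.12], [-0.35, -0.25], [0.23, 0.16]] + [[-0.14,0.19], [0.08,-0.11], [0.22,-0.31]]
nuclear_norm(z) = 1.02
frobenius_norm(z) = 0.72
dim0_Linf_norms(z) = [0.45, 0.36]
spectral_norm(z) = 0.55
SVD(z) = [[-0.37, 0.50], [0.78, -0.3], [-0.51, -0.81]] @ diag([0.5510931125135707, 0.4698897544532173]) @ [[-0.82,-0.57], [-0.57,0.82]]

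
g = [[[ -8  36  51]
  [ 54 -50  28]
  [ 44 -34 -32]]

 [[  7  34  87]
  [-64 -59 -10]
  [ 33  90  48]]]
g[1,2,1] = 90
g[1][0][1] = 34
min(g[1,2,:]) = 33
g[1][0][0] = 7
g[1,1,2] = -10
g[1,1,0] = -64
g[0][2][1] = -34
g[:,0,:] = [[-8, 36, 51], [7, 34, 87]]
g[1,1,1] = -59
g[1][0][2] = 87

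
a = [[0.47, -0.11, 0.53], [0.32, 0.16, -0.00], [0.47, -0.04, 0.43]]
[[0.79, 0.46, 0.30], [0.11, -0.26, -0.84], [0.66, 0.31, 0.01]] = a @ [[1.44,-1.81,-2.60],[-2.19,1.99,-0.08],[-0.25,2.89,2.86]]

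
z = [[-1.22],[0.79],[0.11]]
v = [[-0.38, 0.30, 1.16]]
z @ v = [[0.46, -0.37, -1.42], [-0.30, 0.24, 0.92], [-0.04, 0.03, 0.13]]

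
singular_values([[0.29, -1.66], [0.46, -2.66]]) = [3.18, 0.0]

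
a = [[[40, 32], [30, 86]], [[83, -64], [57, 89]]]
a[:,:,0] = [[40, 30], [83, 57]]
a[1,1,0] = 57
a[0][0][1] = 32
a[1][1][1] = 89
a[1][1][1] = 89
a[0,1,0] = 30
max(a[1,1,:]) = 89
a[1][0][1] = -64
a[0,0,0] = 40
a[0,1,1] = 86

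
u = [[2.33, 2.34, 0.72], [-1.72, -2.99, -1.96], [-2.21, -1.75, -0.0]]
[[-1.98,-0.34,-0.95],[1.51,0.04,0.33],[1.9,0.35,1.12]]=u @ [[-0.56, -0.60, -0.3], [-0.38, 0.56, -0.26], [0.30, -0.35, 0.49]]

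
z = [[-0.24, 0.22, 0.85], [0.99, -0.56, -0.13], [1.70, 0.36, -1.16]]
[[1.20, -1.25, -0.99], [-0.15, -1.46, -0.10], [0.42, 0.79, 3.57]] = z@[[0.82, -1.16, 0.74], [1.42, 1.03, 1.81], [1.28, -2.06, -1.43]]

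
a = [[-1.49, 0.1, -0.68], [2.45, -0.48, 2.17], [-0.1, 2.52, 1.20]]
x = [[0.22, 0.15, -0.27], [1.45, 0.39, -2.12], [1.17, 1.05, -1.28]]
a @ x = [[-0.98, -0.9, 1.06], [2.38, 2.46, -2.42], [5.04, 2.23, -6.85]]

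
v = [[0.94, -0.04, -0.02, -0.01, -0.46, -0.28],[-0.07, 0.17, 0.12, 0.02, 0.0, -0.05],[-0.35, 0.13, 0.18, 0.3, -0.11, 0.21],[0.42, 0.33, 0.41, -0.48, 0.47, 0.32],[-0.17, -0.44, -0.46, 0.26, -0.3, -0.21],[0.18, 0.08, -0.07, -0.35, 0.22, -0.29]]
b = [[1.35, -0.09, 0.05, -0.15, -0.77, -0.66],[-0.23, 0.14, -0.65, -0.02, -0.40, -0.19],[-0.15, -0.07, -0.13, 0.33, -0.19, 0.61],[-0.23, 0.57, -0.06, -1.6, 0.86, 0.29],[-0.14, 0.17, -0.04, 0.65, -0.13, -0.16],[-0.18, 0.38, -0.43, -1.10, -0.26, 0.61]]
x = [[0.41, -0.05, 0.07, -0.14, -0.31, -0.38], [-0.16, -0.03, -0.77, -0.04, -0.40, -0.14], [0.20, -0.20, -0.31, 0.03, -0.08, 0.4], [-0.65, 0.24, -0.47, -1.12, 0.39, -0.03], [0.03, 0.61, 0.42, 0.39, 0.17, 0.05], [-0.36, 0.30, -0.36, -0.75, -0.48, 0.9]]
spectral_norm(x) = 1.86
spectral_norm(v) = 1.30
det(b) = 0.16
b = v + x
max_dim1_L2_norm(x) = 1.45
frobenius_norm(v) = 1.87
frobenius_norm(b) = 3.23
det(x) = 0.18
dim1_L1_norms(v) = [1.75, 0.43, 1.28, 2.43, 1.84, 1.19]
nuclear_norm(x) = 5.37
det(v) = -0.00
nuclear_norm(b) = 6.38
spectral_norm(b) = 2.39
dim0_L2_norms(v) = [1.12, 0.6, 0.66, 0.71, 0.76, 0.6]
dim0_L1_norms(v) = [2.13, 1.19, 1.26, 1.42, 1.56, 1.36]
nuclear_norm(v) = 3.38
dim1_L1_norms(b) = [3.07, 1.63, 1.48, 3.61, 1.29, 2.96]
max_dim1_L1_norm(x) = 3.15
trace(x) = 0.02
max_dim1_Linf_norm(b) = 1.6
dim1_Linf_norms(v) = [0.94, 0.17, 0.35, 0.48, 0.46, 0.35]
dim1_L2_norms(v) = [1.08, 0.23, 0.56, 1.0, 0.8, 0.55]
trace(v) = 0.22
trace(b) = 0.24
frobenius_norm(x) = 2.52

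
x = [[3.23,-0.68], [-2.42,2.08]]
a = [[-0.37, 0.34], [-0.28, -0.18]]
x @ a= [[-1.0,1.22], [0.31,-1.2]]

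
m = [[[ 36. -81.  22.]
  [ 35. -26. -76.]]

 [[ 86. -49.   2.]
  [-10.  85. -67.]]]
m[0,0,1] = -81.0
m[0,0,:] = [36.0, -81.0, 22.0]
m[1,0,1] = -49.0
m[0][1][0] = 35.0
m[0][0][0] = 36.0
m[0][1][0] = 35.0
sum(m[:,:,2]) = -119.0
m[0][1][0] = 35.0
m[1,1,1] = 85.0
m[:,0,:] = [[36.0, -81.0, 22.0], [86.0, -49.0, 2.0]]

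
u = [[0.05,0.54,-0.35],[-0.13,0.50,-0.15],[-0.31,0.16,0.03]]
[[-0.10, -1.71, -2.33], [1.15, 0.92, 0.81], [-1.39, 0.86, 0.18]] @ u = [[0.94,  -1.28,  0.22],[-0.31,  1.21,  -0.52],[-0.24,  -0.29,  0.36]]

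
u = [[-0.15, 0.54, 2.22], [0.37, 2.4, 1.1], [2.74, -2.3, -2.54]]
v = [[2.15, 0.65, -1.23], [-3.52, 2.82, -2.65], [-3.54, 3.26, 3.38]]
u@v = [[-10.08, 8.66, 6.26], [-11.55, 10.59, -3.1], [22.98, -12.99, -5.86]]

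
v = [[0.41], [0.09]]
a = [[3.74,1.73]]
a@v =[[1.69]]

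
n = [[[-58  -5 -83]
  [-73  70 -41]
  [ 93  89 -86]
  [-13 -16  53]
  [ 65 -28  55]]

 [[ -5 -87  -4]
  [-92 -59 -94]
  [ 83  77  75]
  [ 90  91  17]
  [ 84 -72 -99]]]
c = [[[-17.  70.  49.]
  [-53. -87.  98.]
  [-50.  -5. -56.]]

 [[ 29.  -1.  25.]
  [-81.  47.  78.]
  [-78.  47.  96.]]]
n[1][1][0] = -92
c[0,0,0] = -17.0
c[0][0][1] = 70.0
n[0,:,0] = [-58, -73, 93, -13, 65]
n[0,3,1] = -16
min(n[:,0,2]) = -83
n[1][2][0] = 83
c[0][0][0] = -17.0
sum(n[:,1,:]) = -289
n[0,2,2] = -86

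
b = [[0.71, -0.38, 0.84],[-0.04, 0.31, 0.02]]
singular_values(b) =[1.17, 0.29]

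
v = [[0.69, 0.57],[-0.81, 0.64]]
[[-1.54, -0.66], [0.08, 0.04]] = v @ [[-1.14, -0.49], [-1.32, -0.56]]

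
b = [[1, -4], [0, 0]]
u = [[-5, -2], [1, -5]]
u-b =[[-6, 2], [1, -5]]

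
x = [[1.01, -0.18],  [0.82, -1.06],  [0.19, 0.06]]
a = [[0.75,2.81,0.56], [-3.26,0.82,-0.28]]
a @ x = [[3.17, -3.08], [-2.67, -0.30]]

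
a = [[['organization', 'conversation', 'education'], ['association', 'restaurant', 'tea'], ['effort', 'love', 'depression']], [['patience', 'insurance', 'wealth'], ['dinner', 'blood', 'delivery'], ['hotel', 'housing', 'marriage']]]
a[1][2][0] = 'hotel'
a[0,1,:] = ['association', 'restaurant', 'tea']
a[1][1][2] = 'delivery'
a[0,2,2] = 'depression'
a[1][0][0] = 'patience'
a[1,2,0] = 'hotel'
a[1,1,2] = 'delivery'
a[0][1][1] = 'restaurant'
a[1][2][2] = 'marriage'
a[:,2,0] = ['effort', 'hotel']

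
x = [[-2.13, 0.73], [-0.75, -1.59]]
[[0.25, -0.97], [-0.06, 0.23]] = x @[[-0.09,  0.35], [0.08,  -0.31]]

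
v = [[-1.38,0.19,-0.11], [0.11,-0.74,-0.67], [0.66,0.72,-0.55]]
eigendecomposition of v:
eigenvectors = [[(-0.86+0j), 0.02+0.15j, 0.02-0.15j], [0.42+0.00j, -0.08+0.65j, (-0.08-0.65j)], [0.30+0.00j, 0.74+0.00j, 0.74-0.00j]]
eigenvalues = [(-1.44+0j), (-0.62+0.75j), (-0.62-0.75j)]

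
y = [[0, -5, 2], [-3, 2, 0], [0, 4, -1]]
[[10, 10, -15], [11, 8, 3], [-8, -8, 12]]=y @ [[-5, -4, 1], [-2, -2, 3], [0, 0, 0]]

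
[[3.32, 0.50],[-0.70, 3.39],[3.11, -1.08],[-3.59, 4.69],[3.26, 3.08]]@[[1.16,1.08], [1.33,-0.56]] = [[4.52, 3.31], [3.70, -2.65], [2.17, 3.96], [2.07, -6.5], [7.88, 1.8]]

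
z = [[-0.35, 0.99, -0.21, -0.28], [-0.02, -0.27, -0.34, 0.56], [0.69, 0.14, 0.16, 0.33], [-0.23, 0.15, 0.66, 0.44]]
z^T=[[-0.35,-0.02,0.69,-0.23],[0.99,-0.27,0.14,0.15],[-0.21,-0.34,0.16,0.66],[-0.28,0.56,0.33,0.44]]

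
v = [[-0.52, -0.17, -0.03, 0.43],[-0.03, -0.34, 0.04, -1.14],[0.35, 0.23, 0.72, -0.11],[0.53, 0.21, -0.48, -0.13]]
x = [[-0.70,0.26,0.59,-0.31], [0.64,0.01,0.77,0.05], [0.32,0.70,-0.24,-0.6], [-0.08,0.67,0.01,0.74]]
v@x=[[0.21, 0.13, -0.43, 0.49], [-0.09, -0.75, -0.30, -0.88], [0.14, 0.52, 0.21, -0.61], [-0.38, -0.28, 0.59, 0.04]]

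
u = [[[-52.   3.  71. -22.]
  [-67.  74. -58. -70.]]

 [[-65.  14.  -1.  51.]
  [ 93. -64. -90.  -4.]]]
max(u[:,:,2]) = 71.0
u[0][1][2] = -58.0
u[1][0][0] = -65.0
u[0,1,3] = -70.0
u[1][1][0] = 93.0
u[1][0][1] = 14.0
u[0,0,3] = -22.0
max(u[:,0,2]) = 71.0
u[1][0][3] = 51.0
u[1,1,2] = -90.0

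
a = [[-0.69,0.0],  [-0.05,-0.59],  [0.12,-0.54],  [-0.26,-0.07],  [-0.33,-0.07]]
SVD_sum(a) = [[-0.64, -0.18], [-0.2, -0.05], [-0.03, -0.01], [-0.26, -0.07], [-0.32, -0.09]] + [[-0.05,  0.18],  [0.15,  -0.54],  [0.15,  -0.53],  [-0.00,  0.0],  [-0.01,  0.02]]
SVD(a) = [[-0.81, 0.23], [-0.25, -0.69], [-0.03, -0.69], [-0.33, 0.00], [-0.41, 0.03]] @ diag([0.8192447154481319, 0.8048839023177873]) @ [[0.96, 0.27],[-0.27, 0.96]]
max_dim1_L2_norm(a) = 0.69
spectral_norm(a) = 0.82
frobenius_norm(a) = 1.15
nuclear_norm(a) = 1.62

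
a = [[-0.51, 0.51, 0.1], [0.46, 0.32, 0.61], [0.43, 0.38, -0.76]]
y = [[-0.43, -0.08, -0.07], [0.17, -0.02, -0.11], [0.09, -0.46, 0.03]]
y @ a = [[0.15, -0.27, -0.04], [-0.14, 0.04, 0.09], [-0.24, -0.09, -0.29]]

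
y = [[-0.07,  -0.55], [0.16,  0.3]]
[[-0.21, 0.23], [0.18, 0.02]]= y @ [[0.57, 1.17], [0.31, -0.57]]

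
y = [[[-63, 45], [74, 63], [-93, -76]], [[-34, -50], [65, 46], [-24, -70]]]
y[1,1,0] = 65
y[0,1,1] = 63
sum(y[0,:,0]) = -82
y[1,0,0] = -34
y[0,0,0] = -63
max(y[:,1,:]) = 74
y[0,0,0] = -63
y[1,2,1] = -70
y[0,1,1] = 63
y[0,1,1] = 63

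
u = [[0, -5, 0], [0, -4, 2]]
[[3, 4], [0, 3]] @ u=[[0, -31, 8], [0, -12, 6]]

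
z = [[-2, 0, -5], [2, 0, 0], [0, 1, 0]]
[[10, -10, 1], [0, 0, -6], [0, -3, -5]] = z @[[0, 0, -3], [0, -3, -5], [-2, 2, 1]]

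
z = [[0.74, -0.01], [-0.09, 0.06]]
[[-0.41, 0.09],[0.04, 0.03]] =z @[[-0.56,0.13], [-0.24,0.75]]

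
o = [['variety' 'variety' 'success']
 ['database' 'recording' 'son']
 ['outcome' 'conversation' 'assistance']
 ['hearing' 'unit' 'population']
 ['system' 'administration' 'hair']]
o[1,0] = 'database'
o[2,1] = 'conversation'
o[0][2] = 'success'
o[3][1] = 'unit'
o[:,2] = ['success', 'son', 'assistance', 'population', 'hair']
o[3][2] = 'population'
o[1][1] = 'recording'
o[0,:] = ['variety', 'variety', 'success']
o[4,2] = 'hair'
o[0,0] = 'variety'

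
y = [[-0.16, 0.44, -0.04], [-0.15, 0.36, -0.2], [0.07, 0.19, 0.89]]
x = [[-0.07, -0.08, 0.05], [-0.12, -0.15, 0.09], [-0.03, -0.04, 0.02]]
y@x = [[-0.04,-0.05,0.03], [-0.03,-0.03,0.02], [-0.05,-0.07,0.04]]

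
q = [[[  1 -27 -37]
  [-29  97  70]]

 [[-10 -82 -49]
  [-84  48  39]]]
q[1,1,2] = 39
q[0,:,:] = [[1, -27, -37], [-29, 97, 70]]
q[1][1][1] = 48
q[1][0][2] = -49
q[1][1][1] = 48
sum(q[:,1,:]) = 141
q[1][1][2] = 39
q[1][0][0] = -10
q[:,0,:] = [[1, -27, -37], [-10, -82, -49]]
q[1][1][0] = -84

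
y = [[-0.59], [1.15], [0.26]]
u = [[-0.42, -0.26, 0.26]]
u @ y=[[0.02]]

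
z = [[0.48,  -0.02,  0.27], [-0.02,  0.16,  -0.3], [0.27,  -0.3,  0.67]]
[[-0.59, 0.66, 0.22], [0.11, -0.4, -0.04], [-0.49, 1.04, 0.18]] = z @ [[-0.78, 0.75, 0.66], [-1.02, -0.32, -0.99], [-0.87, 1.10, -0.44]]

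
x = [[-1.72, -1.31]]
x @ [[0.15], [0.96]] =[[-1.52]]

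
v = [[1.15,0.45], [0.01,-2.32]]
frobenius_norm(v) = 2.63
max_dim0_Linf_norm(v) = 2.32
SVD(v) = [[-0.24, 0.97],[0.97, 0.24]] @ diag([2.375178562318714, 1.1251785623187138]) @ [[-0.11,-0.99], [0.99,-0.11]]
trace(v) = -1.17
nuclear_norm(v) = 3.50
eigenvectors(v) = [[1.0, -0.13], [0.00, 0.99]]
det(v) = -2.67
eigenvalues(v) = [1.15, -2.32]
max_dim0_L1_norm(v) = 2.77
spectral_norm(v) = 2.38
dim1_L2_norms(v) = [1.23, 2.32]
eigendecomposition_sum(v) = [[1.15, 0.15], [0.00, 0.0]] + [[-0.0, 0.30], [0.01, -2.32]]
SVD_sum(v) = [[0.07, 0.57], [-0.26, -2.29]] + [[1.08, -0.12], [0.27, -0.03]]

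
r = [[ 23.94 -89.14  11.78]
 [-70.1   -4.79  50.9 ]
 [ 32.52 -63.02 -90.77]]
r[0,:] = [23.94, -89.14, 11.78]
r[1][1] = -4.79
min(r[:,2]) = -90.77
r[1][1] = -4.79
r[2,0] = 32.52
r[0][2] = 11.78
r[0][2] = 11.78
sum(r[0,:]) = -53.42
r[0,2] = 11.78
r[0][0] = 23.94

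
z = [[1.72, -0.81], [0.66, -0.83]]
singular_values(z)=[2.14, 0.42]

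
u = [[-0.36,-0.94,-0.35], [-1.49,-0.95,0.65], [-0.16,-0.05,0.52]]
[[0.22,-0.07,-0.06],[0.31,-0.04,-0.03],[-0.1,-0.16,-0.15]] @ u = [[0.03,-0.14,-0.15], [-0.05,-0.25,-0.15], [0.30,0.25,-0.15]]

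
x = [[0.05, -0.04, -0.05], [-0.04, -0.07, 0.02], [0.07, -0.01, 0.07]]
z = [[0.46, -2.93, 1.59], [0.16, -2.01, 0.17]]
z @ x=[[0.25, 0.17, 0.03], [0.1, 0.13, -0.04]]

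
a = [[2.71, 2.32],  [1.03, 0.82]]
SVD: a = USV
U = [[-0.94, -0.35], [-0.35, 0.94]]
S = [3.8, 0.04]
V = [[-0.76, -0.65],[0.65, -0.76]]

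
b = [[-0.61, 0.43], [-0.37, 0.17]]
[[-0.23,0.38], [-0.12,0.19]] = b @ [[0.18, -0.29], [-0.29, 0.48]]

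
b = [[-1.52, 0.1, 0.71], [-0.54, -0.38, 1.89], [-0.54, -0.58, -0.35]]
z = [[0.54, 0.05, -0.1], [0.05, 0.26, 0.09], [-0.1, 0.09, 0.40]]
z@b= [[-0.79,0.09,0.51], [-0.26,-0.15,0.50], [-0.11,-0.28,-0.04]]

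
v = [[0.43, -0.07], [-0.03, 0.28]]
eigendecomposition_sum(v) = [[0.41, -0.18],[-0.08, 0.03]] + [[0.02, 0.11],[0.05, 0.25]]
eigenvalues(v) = [0.44, 0.27]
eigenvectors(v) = [[0.98, 0.39], [-0.18, 0.92]]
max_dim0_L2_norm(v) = 0.43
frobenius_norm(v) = 0.52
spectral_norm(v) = 0.45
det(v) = 0.12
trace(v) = 0.71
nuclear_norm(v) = 0.71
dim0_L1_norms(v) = [0.46, 0.35]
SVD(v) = [[-0.96, 0.26],  [0.26, 0.96]] @ diag([0.44570171583782026, 0.2654241520646208]) @ [[-0.95, 0.32], [0.32, 0.95]]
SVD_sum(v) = [[0.41, -0.14],[-0.11, 0.04]] + [[0.02,0.07],  [0.08,0.24]]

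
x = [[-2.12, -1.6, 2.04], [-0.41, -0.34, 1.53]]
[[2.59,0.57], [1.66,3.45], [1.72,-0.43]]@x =[[-5.72,-4.34,6.16],  [-4.93,-3.83,8.66],  [-3.47,-2.61,2.85]]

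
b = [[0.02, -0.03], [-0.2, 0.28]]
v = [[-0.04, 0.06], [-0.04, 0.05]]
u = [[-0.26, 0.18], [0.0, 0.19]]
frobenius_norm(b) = 0.35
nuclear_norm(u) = 0.48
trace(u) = -0.07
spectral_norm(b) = 0.35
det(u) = -0.05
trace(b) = 0.30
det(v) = 0.00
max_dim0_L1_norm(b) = 0.31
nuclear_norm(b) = 0.35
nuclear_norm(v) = 0.10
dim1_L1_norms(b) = [0.05, 0.48]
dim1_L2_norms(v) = [0.07, 0.06]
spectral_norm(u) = 0.34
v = u @ b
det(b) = -0.00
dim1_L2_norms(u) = [0.32, 0.19]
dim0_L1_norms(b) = [0.22, 0.31]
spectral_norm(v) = 0.10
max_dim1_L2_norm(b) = 0.34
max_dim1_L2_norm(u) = 0.32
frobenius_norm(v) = 0.10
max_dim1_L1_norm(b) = 0.48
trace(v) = 0.01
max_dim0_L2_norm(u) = 0.26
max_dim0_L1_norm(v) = 0.11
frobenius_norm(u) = 0.37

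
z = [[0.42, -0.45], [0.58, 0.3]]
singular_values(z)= [0.72, 0.54]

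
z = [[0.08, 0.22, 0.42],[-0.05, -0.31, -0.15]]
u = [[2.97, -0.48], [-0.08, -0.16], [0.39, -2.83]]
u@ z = [[0.26, 0.80, 1.32],[0.00, 0.03, -0.01],[0.17, 0.96, 0.59]]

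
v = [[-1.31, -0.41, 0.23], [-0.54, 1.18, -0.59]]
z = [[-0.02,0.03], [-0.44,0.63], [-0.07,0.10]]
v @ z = [[0.19, -0.27], [-0.47, 0.67]]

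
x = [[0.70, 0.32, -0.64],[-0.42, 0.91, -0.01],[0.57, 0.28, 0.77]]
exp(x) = [[1.54, 0.47, -1.23], [-0.88, 2.36, 0.26], [0.97, 0.79, 1.81]]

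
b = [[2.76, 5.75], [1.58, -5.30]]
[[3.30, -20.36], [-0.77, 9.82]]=b@ [[0.55, -2.17], [0.31, -2.5]]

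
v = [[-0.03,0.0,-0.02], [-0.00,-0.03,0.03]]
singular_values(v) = [0.05, 0.03]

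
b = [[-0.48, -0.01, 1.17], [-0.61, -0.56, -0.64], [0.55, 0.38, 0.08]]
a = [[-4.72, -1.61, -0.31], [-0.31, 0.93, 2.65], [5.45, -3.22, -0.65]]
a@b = [[3.08, 0.83, -4.52],[1.04, 0.49, -0.75],[-1.01, 1.5, 8.39]]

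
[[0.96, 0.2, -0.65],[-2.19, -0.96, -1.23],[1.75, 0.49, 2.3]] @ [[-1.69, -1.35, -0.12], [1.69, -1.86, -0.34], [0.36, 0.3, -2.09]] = [[-1.52, -1.86, 1.18], [1.64, 4.37, 3.16], [-1.30, -2.58, -5.18]]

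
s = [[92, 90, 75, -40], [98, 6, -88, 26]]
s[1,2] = -88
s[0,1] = 90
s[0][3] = -40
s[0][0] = 92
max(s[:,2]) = 75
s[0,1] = 90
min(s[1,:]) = -88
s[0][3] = -40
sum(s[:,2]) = -13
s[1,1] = 6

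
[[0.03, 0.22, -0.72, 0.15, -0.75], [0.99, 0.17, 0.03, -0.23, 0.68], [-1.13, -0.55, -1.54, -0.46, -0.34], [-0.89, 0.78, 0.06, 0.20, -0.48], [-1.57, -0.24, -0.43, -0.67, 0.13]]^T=[[0.03, 0.99, -1.13, -0.89, -1.57], [0.22, 0.17, -0.55, 0.78, -0.24], [-0.72, 0.03, -1.54, 0.06, -0.43], [0.15, -0.23, -0.46, 0.20, -0.67], [-0.75, 0.68, -0.34, -0.48, 0.13]]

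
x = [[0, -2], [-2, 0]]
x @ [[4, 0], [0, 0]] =[[0, 0], [-8, 0]]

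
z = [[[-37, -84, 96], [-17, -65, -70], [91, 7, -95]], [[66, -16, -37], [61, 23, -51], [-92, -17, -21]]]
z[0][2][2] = -95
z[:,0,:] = [[-37, -84, 96], [66, -16, -37]]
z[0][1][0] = -17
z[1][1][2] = -51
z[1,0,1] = -16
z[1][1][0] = 61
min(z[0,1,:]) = -70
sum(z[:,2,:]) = -127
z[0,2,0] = 91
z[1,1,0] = 61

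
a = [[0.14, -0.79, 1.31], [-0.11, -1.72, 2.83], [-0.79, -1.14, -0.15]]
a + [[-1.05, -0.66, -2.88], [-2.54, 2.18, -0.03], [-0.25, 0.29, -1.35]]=[[-0.91, -1.45, -1.57], [-2.65, 0.46, 2.8], [-1.04, -0.85, -1.5]]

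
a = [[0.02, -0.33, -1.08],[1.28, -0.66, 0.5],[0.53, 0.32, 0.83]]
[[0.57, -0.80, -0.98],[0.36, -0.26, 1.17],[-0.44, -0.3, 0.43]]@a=[[-1.53, 0.03, -1.83], [0.29, 0.43, 0.45], [-0.16, 0.48, 0.68]]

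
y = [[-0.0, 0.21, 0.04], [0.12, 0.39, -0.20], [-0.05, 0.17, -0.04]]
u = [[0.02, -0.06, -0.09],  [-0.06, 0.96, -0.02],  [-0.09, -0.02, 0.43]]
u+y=[[0.02, 0.15, -0.05], [0.06, 1.35, -0.22], [-0.14, 0.15, 0.39]]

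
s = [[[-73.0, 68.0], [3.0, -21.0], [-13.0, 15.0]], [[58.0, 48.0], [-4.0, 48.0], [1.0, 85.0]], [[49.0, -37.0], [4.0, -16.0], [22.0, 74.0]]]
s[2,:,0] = [49.0, 4.0, 22.0]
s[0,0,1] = 68.0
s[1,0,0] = 58.0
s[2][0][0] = 49.0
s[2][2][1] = 74.0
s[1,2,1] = 85.0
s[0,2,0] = -13.0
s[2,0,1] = -37.0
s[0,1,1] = -21.0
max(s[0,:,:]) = 68.0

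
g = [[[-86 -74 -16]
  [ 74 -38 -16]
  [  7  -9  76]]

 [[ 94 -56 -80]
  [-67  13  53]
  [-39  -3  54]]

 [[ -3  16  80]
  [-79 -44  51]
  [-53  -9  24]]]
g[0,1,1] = -38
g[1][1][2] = 53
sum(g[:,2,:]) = 48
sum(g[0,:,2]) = 44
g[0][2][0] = 7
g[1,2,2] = 54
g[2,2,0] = -53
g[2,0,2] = 80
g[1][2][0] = -39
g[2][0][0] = -3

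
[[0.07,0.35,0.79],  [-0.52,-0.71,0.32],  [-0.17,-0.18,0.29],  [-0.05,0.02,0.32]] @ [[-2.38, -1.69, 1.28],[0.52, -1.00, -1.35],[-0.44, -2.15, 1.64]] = [[-0.33, -2.17, 0.91], [0.73, 0.9, 0.82], [0.18, -0.16, 0.5], [-0.01, -0.62, 0.43]]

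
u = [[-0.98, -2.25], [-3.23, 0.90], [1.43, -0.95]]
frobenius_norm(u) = 4.50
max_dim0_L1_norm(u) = 5.64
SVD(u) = [[-0.09, 0.98], [-0.9, 0.01], [0.44, 0.21]] @ diag([3.744849447701969, 2.4878309054367542]) @ [[0.96,-0.27], [-0.27,-0.96]]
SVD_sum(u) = [[-0.31, 0.09], [-3.23, 0.92], [1.57, -0.45]] + [[-0.67, -2.34],[-0.00, -0.02],[-0.14, -0.5]]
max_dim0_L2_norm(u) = 3.67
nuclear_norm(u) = 6.23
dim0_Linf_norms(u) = [3.23, 2.25]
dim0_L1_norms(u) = [5.64, 4.1]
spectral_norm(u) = 3.74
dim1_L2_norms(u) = [2.45, 3.35, 1.72]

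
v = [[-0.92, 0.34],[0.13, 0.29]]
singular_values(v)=[0.98, 0.32]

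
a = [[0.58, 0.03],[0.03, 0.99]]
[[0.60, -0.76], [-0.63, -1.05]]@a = [[0.33, -0.73], [-0.40, -1.06]]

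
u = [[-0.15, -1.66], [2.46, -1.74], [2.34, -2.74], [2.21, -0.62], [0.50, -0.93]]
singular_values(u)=[5.29, 1.81]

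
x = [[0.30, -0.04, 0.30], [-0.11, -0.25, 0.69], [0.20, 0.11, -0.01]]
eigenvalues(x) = [-0.48, 0.44, 0.08]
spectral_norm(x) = 0.79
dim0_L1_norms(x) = [0.61, 0.4, 1.0]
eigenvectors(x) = [[0.16, 0.84, -0.33], [0.94, 0.31, 0.87], [-0.29, 0.45, 0.36]]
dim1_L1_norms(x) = [0.64, 1.05, 0.32]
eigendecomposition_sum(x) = [[-0.03, -0.05, 0.09],  [-0.18, -0.29, 0.53],  [0.05, 0.09, -0.16]] + [[0.31, 0.02, 0.24], [0.11, 0.01, 0.09], [0.17, 0.01, 0.12]] + [[0.02, -0.01, -0.03], [-0.05, 0.03, 0.07], [-0.02, 0.01, 0.03]]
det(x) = -0.02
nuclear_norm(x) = 1.24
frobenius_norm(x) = 0.89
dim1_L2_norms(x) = [0.43, 0.74, 0.23]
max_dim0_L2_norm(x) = 0.75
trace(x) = 0.04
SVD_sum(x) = [[-0.0, -0.09, 0.28],[-0.0, -0.23, 0.7],[0.00, 0.01, -0.04]] + [[0.29, 0.08, 0.03],[-0.11, -0.03, -0.01],[0.21, 0.06, 0.02]] + [[0.01,-0.02,-0.01], [-0.0,0.01,0.00], [-0.01,0.04,0.01]]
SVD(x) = [[0.37,-0.78,-0.50], [0.93,0.28,0.25], [-0.06,-0.56,0.83]] @ diag([0.7928203000370285, 0.39145383235892534, 0.05196026347803149]) @ [[-0.0, -0.32, 0.95], [-0.96, -0.26, -0.09], [-0.27, 0.91, 0.31]]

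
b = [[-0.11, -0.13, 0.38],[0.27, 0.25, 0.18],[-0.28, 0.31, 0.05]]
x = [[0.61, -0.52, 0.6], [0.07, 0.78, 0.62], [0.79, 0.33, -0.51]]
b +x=[[0.5, -0.65, 0.98], [0.34, 1.03, 0.8], [0.51, 0.64, -0.46]]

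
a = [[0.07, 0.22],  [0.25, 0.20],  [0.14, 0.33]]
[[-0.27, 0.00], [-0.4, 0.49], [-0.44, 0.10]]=a@[[-0.8,2.60], [-0.99,-0.81]]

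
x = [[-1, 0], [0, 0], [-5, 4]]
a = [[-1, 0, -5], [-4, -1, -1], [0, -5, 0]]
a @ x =[[26, -20], [9, -4], [0, 0]]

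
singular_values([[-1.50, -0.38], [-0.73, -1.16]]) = [1.92, 0.76]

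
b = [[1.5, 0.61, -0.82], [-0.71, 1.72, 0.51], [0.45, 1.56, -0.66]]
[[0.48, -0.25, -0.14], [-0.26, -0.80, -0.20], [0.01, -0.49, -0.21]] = b @ [[0.46, -0.22, -0.05], [-0.03, -0.43, -0.13], [0.23, -0.42, -0.02]]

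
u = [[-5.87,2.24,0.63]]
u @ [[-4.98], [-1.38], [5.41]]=[[29.55]]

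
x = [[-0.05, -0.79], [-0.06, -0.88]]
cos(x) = [[0.98, -0.34],[-0.03, 0.62]]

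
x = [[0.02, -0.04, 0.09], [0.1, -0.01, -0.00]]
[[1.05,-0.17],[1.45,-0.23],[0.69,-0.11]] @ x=[[0.00, -0.04, 0.09], [0.01, -0.06, 0.13], [0.0, -0.03, 0.06]]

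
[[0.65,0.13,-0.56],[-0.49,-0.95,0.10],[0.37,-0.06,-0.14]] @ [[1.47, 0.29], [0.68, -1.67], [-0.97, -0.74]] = [[1.59, 0.39], [-1.46, 1.37], [0.64, 0.31]]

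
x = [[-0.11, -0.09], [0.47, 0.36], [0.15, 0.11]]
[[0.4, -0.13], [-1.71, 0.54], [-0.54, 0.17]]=x @ [[-3.22,0.21], [-0.54,1.22]]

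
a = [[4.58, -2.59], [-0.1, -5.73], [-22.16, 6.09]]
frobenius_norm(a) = 24.26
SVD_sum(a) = [[4.91, -1.5], [1.51, -0.46], [-21.98, 6.70]] + [[-0.33, -1.09], [-1.61, -5.27], [-0.18, -0.61]]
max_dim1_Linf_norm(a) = 22.16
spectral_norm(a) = 23.59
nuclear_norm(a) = 29.26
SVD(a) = [[-0.22,  -0.20], [-0.07,  -0.97], [0.97,  -0.11]] @ diag([23.592591725686106, 5.663101240935695]) @ [[-0.96, 0.29], [0.29, 0.96]]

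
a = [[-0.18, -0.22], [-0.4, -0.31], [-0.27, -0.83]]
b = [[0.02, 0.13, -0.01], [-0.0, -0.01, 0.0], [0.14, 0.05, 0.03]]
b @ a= [[-0.05, -0.04], [0.00, 0.00], [-0.05, -0.07]]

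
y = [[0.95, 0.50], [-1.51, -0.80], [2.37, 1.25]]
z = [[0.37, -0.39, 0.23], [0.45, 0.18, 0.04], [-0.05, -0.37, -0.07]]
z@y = [[1.49, 0.78], [0.25, 0.13], [0.35, 0.18]]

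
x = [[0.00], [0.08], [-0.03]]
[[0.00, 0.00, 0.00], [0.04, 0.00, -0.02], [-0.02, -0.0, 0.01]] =x@ [[0.52, 0.06, -0.27]]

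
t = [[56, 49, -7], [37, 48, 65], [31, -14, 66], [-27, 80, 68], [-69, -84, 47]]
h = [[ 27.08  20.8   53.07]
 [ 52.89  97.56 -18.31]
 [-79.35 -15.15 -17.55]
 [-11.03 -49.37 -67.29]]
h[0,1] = 20.8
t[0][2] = -7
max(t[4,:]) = 47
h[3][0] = -11.03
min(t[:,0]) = -69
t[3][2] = 68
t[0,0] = 56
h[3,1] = -49.37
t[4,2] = 47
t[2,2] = 66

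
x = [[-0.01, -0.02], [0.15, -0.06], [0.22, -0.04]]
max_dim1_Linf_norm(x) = 0.22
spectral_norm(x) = 0.27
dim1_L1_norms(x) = [0.03, 0.21, 0.26]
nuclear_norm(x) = 0.31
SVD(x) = [[-0.02, -0.64],[0.58, -0.63],[0.81, 0.44]] @ diag([0.274655352160657, 0.03412385572448537]) @ [[0.97, -0.24], [0.24, 0.97]]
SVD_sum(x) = [[-0.00, 0.0],[0.16, -0.04],[0.22, -0.05]] + [[-0.01, -0.02],  [-0.01, -0.02],  [0.0, 0.01]]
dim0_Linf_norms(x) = [0.22, 0.06]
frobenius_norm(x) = 0.28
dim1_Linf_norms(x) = [0.02, 0.15, 0.22]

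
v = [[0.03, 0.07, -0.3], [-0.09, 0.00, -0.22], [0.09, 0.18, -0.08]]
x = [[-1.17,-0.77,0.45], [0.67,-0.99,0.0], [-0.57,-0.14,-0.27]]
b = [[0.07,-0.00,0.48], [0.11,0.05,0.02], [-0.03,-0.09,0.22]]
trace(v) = -0.05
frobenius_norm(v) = 0.45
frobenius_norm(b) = 0.55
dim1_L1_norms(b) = [0.55, 0.18, 0.34]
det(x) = -0.75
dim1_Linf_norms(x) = [1.17, 0.99, 0.57]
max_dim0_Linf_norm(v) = 0.3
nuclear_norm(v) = 0.65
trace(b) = 0.34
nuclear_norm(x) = 3.15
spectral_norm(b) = 0.53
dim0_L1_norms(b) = [0.21, 0.14, 0.72]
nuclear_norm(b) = 0.72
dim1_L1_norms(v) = [0.4, 0.31, 0.35]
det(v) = 0.00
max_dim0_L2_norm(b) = 0.53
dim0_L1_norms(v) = [0.21, 0.25, 0.6]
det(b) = -0.00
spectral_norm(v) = 0.39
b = x @ v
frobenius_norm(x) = 2.00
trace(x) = -2.43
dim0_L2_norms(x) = [1.46, 1.26, 0.52]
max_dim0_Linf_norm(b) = 0.48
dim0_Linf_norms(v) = [0.09, 0.18, 0.3]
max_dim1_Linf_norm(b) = 0.48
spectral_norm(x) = 1.55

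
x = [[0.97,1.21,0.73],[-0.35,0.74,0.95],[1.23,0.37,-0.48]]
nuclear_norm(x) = 3.62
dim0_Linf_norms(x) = [1.23, 1.21, 0.95]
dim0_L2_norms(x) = [1.61, 1.47, 1.29]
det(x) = -0.23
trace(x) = 1.23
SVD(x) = [[-0.85, -0.08, -0.52], [-0.33, -0.7, 0.64], [-0.41, 0.71, 0.57]] @ diag([2.0116020055313517, 1.5291752102761098, 0.0760299126611234]) @ [[-0.61, -0.71, -0.36],[0.68, -0.23, -0.69],[-0.41, 0.67, -0.62]]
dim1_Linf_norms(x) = [1.21, 0.95, 1.23]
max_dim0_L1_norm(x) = 2.55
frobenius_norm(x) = 2.53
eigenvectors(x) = [[0.84, 0.04, -0.51],[0.2, -0.55, 0.66],[0.51, 0.83, -0.56]]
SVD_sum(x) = [[1.04, 1.21, 0.62], [0.4, 0.46, 0.24], [0.5, 0.59, 0.30]] + [[-0.08, 0.03, 0.08], [-0.73, 0.24, 0.74], [0.74, -0.25, -0.76]] + [[0.02, -0.03, 0.02], [-0.02, 0.03, -0.03], [-0.02, 0.03, -0.03]]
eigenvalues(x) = [1.7, -0.67, 0.21]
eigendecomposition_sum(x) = [[0.83, 1.39, 0.89], [0.2, 0.33, 0.21], [0.50, 0.84, 0.54]] + [[0.03,-0.01,-0.04],  [-0.40,0.19,0.59],  [0.60,-0.28,-0.89]] + [[0.11, -0.17, -0.12],[-0.15, 0.22, 0.15],[0.12, -0.19, -0.13]]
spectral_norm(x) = 2.01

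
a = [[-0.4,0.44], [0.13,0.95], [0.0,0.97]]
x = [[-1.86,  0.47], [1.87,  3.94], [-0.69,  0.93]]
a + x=[[-2.26, 0.91],[2.0, 4.89],[-0.69, 1.90]]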